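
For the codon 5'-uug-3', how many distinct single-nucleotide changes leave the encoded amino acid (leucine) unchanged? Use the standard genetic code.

Position 1: CUG → 1 synonymous.
Position 2: none → 0 synonymous.
Position 3: UUA → 1 synonymous.
Total: 1 + 0 + 1 = 2.

2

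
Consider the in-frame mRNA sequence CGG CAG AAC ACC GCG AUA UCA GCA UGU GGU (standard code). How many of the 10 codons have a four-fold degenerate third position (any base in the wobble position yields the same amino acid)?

6

Codon 1 CGG (Arg): third position 4-fold.
Codon 2 CAG (Gln): third position 2-fold.
Codon 3 AAC (Asn): third position 2-fold.
Codon 4 ACC (Thr): third position 4-fold.
Codon 5 GCG (Ala): third position 4-fold.
Codon 6 AUA (Ile): third position 3-fold.
Codon 7 UCA (Ser): third position 4-fold.
Codon 8 GCA (Ala): third position 4-fold.
Codon 9 UGU (Cys): third position 2-fold.
Codon 10 GGU (Gly): third position 4-fold.
Four-fold degenerate third positions: 6.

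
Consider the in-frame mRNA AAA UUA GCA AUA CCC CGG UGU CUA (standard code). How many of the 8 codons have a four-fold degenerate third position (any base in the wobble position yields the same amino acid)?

4

Codon 1 AAA (Lys): third position 2-fold.
Codon 2 UUA (Leu): third position 2-fold.
Codon 3 GCA (Ala): third position 4-fold.
Codon 4 AUA (Ile): third position 3-fold.
Codon 5 CCC (Pro): third position 4-fold.
Codon 6 CGG (Arg): third position 4-fold.
Codon 7 UGU (Cys): third position 2-fold.
Codon 8 CUA (Leu): third position 4-fold.
Four-fold degenerate third positions: 4.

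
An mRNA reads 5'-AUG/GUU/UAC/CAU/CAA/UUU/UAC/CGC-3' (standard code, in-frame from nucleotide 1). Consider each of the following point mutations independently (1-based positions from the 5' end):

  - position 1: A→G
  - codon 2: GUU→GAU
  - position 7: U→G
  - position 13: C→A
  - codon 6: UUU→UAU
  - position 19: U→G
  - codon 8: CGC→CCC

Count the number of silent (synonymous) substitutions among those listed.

0

Codon 1: AUG (Met) → GUG (Val) — missense.
Codon 2: GUU (Val) → GAU (Asp) — missense.
Codon 3: UAC (Tyr) → GAC (Asp) — missense.
Codon 5: CAA (Gln) → AAA (Lys) — missense.
Codon 6: UUU (Phe) → UAU (Tyr) — missense.
Codon 7: UAC (Tyr) → GAC (Asp) — missense.
Codon 8: CGC (Arg) → CCC (Pro) — missense.
Synonymous: 0 of 7.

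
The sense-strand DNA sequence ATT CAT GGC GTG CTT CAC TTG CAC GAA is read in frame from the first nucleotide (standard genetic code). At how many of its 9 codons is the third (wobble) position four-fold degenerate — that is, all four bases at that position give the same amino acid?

Codon 1 ATT (Ile): third position 3-fold.
Codon 2 CAT (His): third position 2-fold.
Codon 3 GGC (Gly): third position 4-fold.
Codon 4 GTG (Val): third position 4-fold.
Codon 5 CTT (Leu): third position 4-fold.
Codon 6 CAC (His): third position 2-fold.
Codon 7 TTG (Leu): third position 2-fold.
Codon 8 CAC (His): third position 2-fold.
Codon 9 GAA (Glu): third position 2-fold.
Four-fold degenerate third positions: 3.

3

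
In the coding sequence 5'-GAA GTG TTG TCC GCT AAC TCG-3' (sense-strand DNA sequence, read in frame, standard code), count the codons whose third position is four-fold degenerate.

Codon 1 GAA (Glu): third position 2-fold.
Codon 2 GTG (Val): third position 4-fold.
Codon 3 TTG (Leu): third position 2-fold.
Codon 4 TCC (Ser): third position 4-fold.
Codon 5 GCT (Ala): third position 4-fold.
Codon 6 AAC (Asn): third position 2-fold.
Codon 7 TCG (Ser): third position 4-fold.
Four-fold degenerate third positions: 4.

4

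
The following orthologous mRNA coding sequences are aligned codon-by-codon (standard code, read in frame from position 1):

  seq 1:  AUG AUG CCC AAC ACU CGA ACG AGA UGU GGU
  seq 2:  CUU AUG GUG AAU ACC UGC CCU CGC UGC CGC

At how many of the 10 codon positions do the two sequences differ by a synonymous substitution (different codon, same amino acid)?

Codon 1: AUG Met / CUU Leu — nonsynonymous.
Codon 2: AUG Met / AUG Met — identical.
Codon 3: CCC Pro / GUG Val — nonsynonymous.
Codon 4: AAC Asn / AAU Asn — synonymous.
Codon 5: ACU Thr / ACC Thr — synonymous.
Codon 6: CGA Arg / UGC Cys — nonsynonymous.
Codon 7: ACG Thr / CCU Pro — nonsynonymous.
Codon 8: AGA Arg / CGC Arg — synonymous.
Codon 9: UGU Cys / UGC Cys — synonymous.
Codon 10: GGU Gly / CGC Arg — nonsynonymous.
Synonymous differences: 4.

4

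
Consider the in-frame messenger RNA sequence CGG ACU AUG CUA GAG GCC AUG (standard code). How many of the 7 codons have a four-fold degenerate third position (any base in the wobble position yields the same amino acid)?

4

Codon 1 CGG (Arg): third position 4-fold.
Codon 2 ACU (Thr): third position 4-fold.
Codon 3 AUG (Met): third position 1-fold.
Codon 4 CUA (Leu): third position 4-fold.
Codon 5 GAG (Glu): third position 2-fold.
Codon 6 GCC (Ala): third position 4-fold.
Codon 7 AUG (Met): third position 1-fold.
Four-fold degenerate third positions: 4.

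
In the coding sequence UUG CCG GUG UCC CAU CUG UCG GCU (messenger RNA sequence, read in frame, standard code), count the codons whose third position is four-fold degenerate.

6

Codon 1 UUG (Leu): third position 2-fold.
Codon 2 CCG (Pro): third position 4-fold.
Codon 3 GUG (Val): third position 4-fold.
Codon 4 UCC (Ser): third position 4-fold.
Codon 5 CAU (His): third position 2-fold.
Codon 6 CUG (Leu): third position 4-fold.
Codon 7 UCG (Ser): third position 4-fold.
Codon 8 GCU (Ala): third position 4-fold.
Four-fold degenerate third positions: 6.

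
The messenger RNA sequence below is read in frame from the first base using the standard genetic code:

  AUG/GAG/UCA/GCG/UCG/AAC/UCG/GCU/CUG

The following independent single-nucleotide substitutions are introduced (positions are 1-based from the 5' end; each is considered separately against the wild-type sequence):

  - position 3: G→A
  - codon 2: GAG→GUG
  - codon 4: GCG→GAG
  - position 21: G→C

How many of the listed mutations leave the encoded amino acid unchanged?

Codon 1: AUG (Met) → AUA (Ile) — missense.
Codon 2: GAG (Glu) → GUG (Val) — missense.
Codon 4: GCG (Ala) → GAG (Glu) — missense.
Codon 7: UCG (Ser) → UCC (Ser) — synonymous.
Synonymous: 1 of 4.

1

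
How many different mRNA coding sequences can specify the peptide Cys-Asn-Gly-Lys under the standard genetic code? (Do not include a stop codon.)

32

Cys: 2 codons.
Asn: 2 codons.
Gly: 4 codons.
Lys: 2 codons.
2 × 2 × 4 × 2 = 32.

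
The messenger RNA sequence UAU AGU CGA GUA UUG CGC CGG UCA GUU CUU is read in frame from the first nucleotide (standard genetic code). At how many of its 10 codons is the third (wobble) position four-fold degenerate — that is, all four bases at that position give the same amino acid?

7

Codon 1 UAU (Tyr): third position 2-fold.
Codon 2 AGU (Ser): third position 2-fold.
Codon 3 CGA (Arg): third position 4-fold.
Codon 4 GUA (Val): third position 4-fold.
Codon 5 UUG (Leu): third position 2-fold.
Codon 6 CGC (Arg): third position 4-fold.
Codon 7 CGG (Arg): third position 4-fold.
Codon 8 UCA (Ser): third position 4-fold.
Codon 9 GUU (Val): third position 4-fold.
Codon 10 CUU (Leu): third position 4-fold.
Four-fold degenerate third positions: 7.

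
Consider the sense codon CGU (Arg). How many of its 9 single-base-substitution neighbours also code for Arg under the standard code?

3

Position 1: none → 0 synonymous.
Position 2: none → 0 synonymous.
Position 3: CGC, CGA, CGG → 3 synonymous.
Total: 0 + 0 + 3 = 3.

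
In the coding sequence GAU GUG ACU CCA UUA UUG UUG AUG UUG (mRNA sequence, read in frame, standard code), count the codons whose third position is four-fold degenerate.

Codon 1 GAU (Asp): third position 2-fold.
Codon 2 GUG (Val): third position 4-fold.
Codon 3 ACU (Thr): third position 4-fold.
Codon 4 CCA (Pro): third position 4-fold.
Codon 5 UUA (Leu): third position 2-fold.
Codon 6 UUG (Leu): third position 2-fold.
Codon 7 UUG (Leu): third position 2-fold.
Codon 8 AUG (Met): third position 1-fold.
Codon 9 UUG (Leu): third position 2-fold.
Four-fold degenerate third positions: 3.

3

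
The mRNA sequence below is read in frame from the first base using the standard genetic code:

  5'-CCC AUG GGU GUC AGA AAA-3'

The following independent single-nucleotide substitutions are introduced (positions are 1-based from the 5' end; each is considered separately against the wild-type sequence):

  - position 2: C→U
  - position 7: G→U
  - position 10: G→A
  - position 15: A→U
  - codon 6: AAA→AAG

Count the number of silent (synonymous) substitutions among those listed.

Codon 1: CCC (Pro) → CUC (Leu) — missense.
Codon 3: GGU (Gly) → UGU (Cys) — missense.
Codon 4: GUC (Val) → AUC (Ile) — missense.
Codon 5: AGA (Arg) → AGU (Ser) — missense.
Codon 6: AAA (Lys) → AAG (Lys) — synonymous.
Synonymous: 1 of 5.

1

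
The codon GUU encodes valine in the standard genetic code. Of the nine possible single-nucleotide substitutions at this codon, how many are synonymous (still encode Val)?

3

Position 1: none → 0 synonymous.
Position 2: none → 0 synonymous.
Position 3: GUC, GUA, GUG → 3 synonymous.
Total: 0 + 0 + 3 = 3.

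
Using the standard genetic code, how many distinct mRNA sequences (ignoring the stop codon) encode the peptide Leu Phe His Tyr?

48

Leu: 6 codons.
Phe: 2 codons.
His: 2 codons.
Tyr: 2 codons.
6 × 2 × 2 × 2 = 48.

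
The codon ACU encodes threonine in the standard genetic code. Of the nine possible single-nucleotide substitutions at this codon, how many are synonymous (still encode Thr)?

Position 1: none → 0 synonymous.
Position 2: none → 0 synonymous.
Position 3: ACC, ACA, ACG → 3 synonymous.
Total: 0 + 0 + 3 = 3.

3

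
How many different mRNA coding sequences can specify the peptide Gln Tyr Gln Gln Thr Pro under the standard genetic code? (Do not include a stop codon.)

256

Gln: 2 codons.
Tyr: 2 codons.
Gln: 2 codons.
Gln: 2 codons.
Thr: 4 codons.
Pro: 4 codons.
2 × 2 × 2 × 2 × 4 × 4 = 256.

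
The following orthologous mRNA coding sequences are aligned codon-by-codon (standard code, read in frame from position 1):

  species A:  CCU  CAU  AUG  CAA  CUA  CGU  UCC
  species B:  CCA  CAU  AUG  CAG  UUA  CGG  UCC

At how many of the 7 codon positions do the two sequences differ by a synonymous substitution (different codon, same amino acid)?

4

Codon 1: CCU Pro / CCA Pro — synonymous.
Codon 2: CAU His / CAU His — identical.
Codon 3: AUG Met / AUG Met — identical.
Codon 4: CAA Gln / CAG Gln — synonymous.
Codon 5: CUA Leu / UUA Leu — synonymous.
Codon 6: CGU Arg / CGG Arg — synonymous.
Codon 7: UCC Ser / UCC Ser — identical.
Synonymous differences: 4.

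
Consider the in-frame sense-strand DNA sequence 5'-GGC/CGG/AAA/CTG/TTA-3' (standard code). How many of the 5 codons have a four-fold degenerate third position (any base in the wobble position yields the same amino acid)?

3

Codon 1 GGC (Gly): third position 4-fold.
Codon 2 CGG (Arg): third position 4-fold.
Codon 3 AAA (Lys): third position 2-fold.
Codon 4 CTG (Leu): third position 4-fold.
Codon 5 TTA (Leu): third position 2-fold.
Four-fold degenerate third positions: 3.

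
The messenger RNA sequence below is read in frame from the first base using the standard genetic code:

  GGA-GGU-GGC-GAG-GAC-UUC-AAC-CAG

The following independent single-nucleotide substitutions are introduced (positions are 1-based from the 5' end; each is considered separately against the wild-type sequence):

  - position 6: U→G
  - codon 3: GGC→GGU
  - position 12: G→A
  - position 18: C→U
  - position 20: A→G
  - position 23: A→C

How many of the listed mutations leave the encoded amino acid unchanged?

Codon 2: GGU (Gly) → GGG (Gly) — synonymous.
Codon 3: GGC (Gly) → GGU (Gly) — synonymous.
Codon 4: GAG (Glu) → GAA (Glu) — synonymous.
Codon 6: UUC (Phe) → UUU (Phe) — synonymous.
Codon 7: AAC (Asn) → AGC (Ser) — missense.
Codon 8: CAG (Gln) → CCG (Pro) — missense.
Synonymous: 4 of 6.

4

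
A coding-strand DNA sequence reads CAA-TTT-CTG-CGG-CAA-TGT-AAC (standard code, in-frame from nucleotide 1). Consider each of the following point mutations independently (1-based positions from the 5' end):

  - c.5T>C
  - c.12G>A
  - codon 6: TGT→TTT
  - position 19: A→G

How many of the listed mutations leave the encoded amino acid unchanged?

Codon 2: TTT (Phe) → TCT (Ser) — missense.
Codon 4: CGG (Arg) → CGA (Arg) — synonymous.
Codon 6: TGT (Cys) → TTT (Phe) — missense.
Codon 7: AAC (Asn) → GAC (Asp) — missense.
Synonymous: 1 of 4.

1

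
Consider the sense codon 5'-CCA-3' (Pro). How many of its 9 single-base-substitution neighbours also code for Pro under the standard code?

3

Position 1: none → 0 synonymous.
Position 2: none → 0 synonymous.
Position 3: CCU, CCC, CCG → 3 synonymous.
Total: 0 + 0 + 3 = 3.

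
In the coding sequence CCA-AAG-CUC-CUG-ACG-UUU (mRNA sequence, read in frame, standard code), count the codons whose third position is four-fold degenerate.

4

Codon 1 CCA (Pro): third position 4-fold.
Codon 2 AAG (Lys): third position 2-fold.
Codon 3 CUC (Leu): third position 4-fold.
Codon 4 CUG (Leu): third position 4-fold.
Codon 5 ACG (Thr): third position 4-fold.
Codon 6 UUU (Phe): third position 2-fold.
Four-fold degenerate third positions: 4.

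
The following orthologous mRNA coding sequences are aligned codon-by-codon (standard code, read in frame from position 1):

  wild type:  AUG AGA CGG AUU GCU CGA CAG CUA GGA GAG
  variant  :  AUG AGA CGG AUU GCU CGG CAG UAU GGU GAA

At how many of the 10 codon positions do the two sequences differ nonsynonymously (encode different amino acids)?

Codon 1: AUG Met / AUG Met — identical.
Codon 2: AGA Arg / AGA Arg — identical.
Codon 3: CGG Arg / CGG Arg — identical.
Codon 4: AUU Ile / AUU Ile — identical.
Codon 5: GCU Ala / GCU Ala — identical.
Codon 6: CGA Arg / CGG Arg — synonymous.
Codon 7: CAG Gln / CAG Gln — identical.
Codon 8: CUA Leu / UAU Tyr — nonsynonymous.
Codon 9: GGA Gly / GGU Gly — synonymous.
Codon 10: GAG Glu / GAA Glu — synonymous.
Nonsynonymous differences: 1.

1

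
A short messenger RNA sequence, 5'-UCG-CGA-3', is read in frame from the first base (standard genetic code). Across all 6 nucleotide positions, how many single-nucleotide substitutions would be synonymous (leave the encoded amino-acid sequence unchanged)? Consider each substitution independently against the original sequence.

Codon 1 (UCG, Ser): 3 synonymous substitutions.
Codon 2 (CGA, Arg): 4 synonymous substitutions.
Total: 3 + 4 = 7.

7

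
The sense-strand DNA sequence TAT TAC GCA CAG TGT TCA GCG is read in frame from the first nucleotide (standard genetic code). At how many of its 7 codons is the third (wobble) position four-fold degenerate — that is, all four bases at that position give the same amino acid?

3

Codon 1 TAT (Tyr): third position 2-fold.
Codon 2 TAC (Tyr): third position 2-fold.
Codon 3 GCA (Ala): third position 4-fold.
Codon 4 CAG (Gln): third position 2-fold.
Codon 5 TGT (Cys): third position 2-fold.
Codon 6 TCA (Ser): third position 4-fold.
Codon 7 GCG (Ala): third position 4-fold.
Four-fold degenerate third positions: 3.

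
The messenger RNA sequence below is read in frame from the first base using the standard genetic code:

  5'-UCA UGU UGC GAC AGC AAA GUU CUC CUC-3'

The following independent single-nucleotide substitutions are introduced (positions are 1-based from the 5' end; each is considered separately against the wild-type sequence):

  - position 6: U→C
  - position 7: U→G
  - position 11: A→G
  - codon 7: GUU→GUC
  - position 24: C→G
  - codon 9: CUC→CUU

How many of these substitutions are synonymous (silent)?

Codon 2: UGU (Cys) → UGC (Cys) — synonymous.
Codon 3: UGC (Cys) → GGC (Gly) — missense.
Codon 4: GAC (Asp) → GGC (Gly) — missense.
Codon 7: GUU (Val) → GUC (Val) — synonymous.
Codon 8: CUC (Leu) → CUG (Leu) — synonymous.
Codon 9: CUC (Leu) → CUU (Leu) — synonymous.
Synonymous: 4 of 6.

4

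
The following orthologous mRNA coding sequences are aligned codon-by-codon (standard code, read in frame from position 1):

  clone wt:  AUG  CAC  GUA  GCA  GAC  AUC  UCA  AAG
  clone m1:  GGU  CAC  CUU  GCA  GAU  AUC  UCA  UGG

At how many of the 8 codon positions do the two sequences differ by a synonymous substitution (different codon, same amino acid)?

Codon 1: AUG Met / GGU Gly — nonsynonymous.
Codon 2: CAC His / CAC His — identical.
Codon 3: GUA Val / CUU Leu — nonsynonymous.
Codon 4: GCA Ala / GCA Ala — identical.
Codon 5: GAC Asp / GAU Asp — synonymous.
Codon 6: AUC Ile / AUC Ile — identical.
Codon 7: UCA Ser / UCA Ser — identical.
Codon 8: AAG Lys / UGG Trp — nonsynonymous.
Synonymous differences: 1.

1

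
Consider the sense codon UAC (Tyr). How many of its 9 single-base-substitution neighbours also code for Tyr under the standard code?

Position 1: none → 0 synonymous.
Position 2: none → 0 synonymous.
Position 3: UAU → 1 synonymous.
Total: 0 + 0 + 1 = 1.

1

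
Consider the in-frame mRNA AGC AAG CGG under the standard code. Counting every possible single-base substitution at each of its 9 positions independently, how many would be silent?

Codon 1 (AGC, Ser): 1 synonymous substitution.
Codon 2 (AAG, Lys): 1 synonymous substitution.
Codon 3 (CGG, Arg): 4 synonymous substitutions.
Total: 1 + 1 + 4 = 6.

6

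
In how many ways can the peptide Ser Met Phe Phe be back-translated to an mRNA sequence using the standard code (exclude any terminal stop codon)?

24

Ser: 6 codons.
Met: 1 codon.
Phe: 2 codons.
Phe: 2 codons.
6 × 1 × 2 × 2 = 24.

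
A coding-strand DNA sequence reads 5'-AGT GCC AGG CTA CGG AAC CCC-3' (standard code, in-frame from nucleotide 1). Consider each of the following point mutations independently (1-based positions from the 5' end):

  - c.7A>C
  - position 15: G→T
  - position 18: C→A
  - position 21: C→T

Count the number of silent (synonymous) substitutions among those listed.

Codon 3: AGG (Arg) → CGG (Arg) — synonymous.
Codon 5: CGG (Arg) → CGT (Arg) — synonymous.
Codon 6: AAC (Asn) → AAA (Lys) — missense.
Codon 7: CCC (Pro) → CCT (Pro) — synonymous.
Synonymous: 3 of 4.

3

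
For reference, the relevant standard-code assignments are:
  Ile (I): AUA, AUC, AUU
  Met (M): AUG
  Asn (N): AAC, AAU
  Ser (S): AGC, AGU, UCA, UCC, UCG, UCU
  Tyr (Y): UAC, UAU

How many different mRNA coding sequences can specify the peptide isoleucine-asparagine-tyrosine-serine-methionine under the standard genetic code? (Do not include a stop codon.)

72

Ile: 3 codons.
Asn: 2 codons.
Tyr: 2 codons.
Ser: 6 codons.
Met: 1 codon.
3 × 2 × 2 × 6 × 1 = 72.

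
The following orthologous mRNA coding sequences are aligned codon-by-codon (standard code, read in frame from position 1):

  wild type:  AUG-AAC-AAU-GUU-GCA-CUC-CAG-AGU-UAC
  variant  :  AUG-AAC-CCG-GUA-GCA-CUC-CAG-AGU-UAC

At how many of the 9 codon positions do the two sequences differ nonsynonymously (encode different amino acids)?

Codon 1: AUG Met / AUG Met — identical.
Codon 2: AAC Asn / AAC Asn — identical.
Codon 3: AAU Asn / CCG Pro — nonsynonymous.
Codon 4: GUU Val / GUA Val — synonymous.
Codon 5: GCA Ala / GCA Ala — identical.
Codon 6: CUC Leu / CUC Leu — identical.
Codon 7: CAG Gln / CAG Gln — identical.
Codon 8: AGU Ser / AGU Ser — identical.
Codon 9: UAC Tyr / UAC Tyr — identical.
Nonsynonymous differences: 1.

1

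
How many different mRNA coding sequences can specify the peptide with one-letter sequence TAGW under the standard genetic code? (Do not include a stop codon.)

Thr: 4 codons.
Ala: 4 codons.
Gly: 4 codons.
Trp: 1 codon.
4 × 4 × 4 × 1 = 64.

64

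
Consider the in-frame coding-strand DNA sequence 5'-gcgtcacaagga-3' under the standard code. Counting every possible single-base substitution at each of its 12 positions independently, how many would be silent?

10

Codon 1 (GCG, Ala): 3 synonymous substitutions.
Codon 2 (TCA, Ser): 3 synonymous substitutions.
Codon 3 (CAA, Gln): 1 synonymous substitution.
Codon 4 (GGA, Gly): 3 synonymous substitutions.
Total: 3 + 3 + 1 + 3 = 10.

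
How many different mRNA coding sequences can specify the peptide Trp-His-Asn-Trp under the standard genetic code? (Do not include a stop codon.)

4

Trp: 1 codon.
His: 2 codons.
Asn: 2 codons.
Trp: 1 codon.
1 × 2 × 2 × 1 = 4.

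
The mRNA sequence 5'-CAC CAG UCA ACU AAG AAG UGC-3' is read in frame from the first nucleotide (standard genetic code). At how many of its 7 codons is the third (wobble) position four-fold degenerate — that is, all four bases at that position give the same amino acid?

Codon 1 CAC (His): third position 2-fold.
Codon 2 CAG (Gln): third position 2-fold.
Codon 3 UCA (Ser): third position 4-fold.
Codon 4 ACU (Thr): third position 4-fold.
Codon 5 AAG (Lys): third position 2-fold.
Codon 6 AAG (Lys): third position 2-fold.
Codon 7 UGC (Cys): third position 2-fold.
Four-fold degenerate third positions: 2.

2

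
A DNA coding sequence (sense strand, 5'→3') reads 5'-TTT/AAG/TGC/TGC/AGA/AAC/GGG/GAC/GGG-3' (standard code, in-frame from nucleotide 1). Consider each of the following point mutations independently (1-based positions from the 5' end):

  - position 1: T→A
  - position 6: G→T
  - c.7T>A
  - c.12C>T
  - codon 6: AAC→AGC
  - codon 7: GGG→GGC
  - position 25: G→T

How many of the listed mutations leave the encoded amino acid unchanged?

Codon 1: TTT (Phe) → ATT (Ile) — missense.
Codon 2: AAG (Lys) → AAT (Asn) — missense.
Codon 3: TGC (Cys) → AGC (Ser) — missense.
Codon 4: TGC (Cys) → TGT (Cys) — synonymous.
Codon 6: AAC (Asn) → AGC (Ser) — missense.
Codon 7: GGG (Gly) → GGC (Gly) — synonymous.
Codon 9: GGG (Gly) → TGG (Trp) — missense.
Synonymous: 2 of 7.

2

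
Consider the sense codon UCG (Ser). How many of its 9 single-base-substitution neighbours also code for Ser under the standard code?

Position 1: none → 0 synonymous.
Position 2: none → 0 synonymous.
Position 3: UCU, UCC, UCA → 3 synonymous.
Total: 0 + 0 + 3 = 3.

3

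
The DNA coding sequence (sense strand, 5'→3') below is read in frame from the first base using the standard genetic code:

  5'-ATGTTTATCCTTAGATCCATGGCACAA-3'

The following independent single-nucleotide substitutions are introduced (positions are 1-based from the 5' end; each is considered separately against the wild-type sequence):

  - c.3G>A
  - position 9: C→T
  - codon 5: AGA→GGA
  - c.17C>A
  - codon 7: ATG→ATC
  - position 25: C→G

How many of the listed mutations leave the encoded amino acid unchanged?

1

Codon 1: ATG (Met) → ATA (Ile) — missense.
Codon 3: ATC (Ile) → ATT (Ile) — synonymous.
Codon 5: AGA (Arg) → GGA (Gly) — missense.
Codon 6: TCC (Ser) → TAC (Tyr) — missense.
Codon 7: ATG (Met) → ATC (Ile) — missense.
Codon 9: CAA (Gln) → GAA (Glu) — missense.
Synonymous: 1 of 6.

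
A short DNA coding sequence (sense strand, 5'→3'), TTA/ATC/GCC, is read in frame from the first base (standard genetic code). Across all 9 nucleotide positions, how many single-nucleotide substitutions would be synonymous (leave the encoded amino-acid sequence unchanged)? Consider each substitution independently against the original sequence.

7

Codon 1 (TTA, Leu): 2 synonymous substitutions.
Codon 2 (ATC, Ile): 2 synonymous substitutions.
Codon 3 (GCC, Ala): 3 synonymous substitutions.
Total: 2 + 2 + 3 = 7.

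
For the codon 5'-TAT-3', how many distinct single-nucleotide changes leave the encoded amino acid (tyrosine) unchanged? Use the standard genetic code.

Position 1: none → 0 synonymous.
Position 2: none → 0 synonymous.
Position 3: TAC → 1 synonymous.
Total: 0 + 0 + 1 = 1.

1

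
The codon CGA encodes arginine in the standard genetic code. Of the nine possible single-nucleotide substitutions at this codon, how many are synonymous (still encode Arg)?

Position 1: AGA → 1 synonymous.
Position 2: none → 0 synonymous.
Position 3: CGT, CGC, CGG → 3 synonymous.
Total: 1 + 0 + 3 = 4.

4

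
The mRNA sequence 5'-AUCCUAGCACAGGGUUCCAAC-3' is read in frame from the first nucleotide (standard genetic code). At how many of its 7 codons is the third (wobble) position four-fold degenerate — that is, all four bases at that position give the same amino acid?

Codon 1 AUC (Ile): third position 3-fold.
Codon 2 CUA (Leu): third position 4-fold.
Codon 3 GCA (Ala): third position 4-fold.
Codon 4 CAG (Gln): third position 2-fold.
Codon 5 GGU (Gly): third position 4-fold.
Codon 6 UCC (Ser): third position 4-fold.
Codon 7 AAC (Asn): third position 2-fold.
Four-fold degenerate third positions: 4.

4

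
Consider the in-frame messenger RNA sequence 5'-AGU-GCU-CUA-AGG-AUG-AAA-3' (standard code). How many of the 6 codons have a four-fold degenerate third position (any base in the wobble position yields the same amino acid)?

2

Codon 1 AGU (Ser): third position 2-fold.
Codon 2 GCU (Ala): third position 4-fold.
Codon 3 CUA (Leu): third position 4-fold.
Codon 4 AGG (Arg): third position 2-fold.
Codon 5 AUG (Met): third position 1-fold.
Codon 6 AAA (Lys): third position 2-fold.
Four-fold degenerate third positions: 2.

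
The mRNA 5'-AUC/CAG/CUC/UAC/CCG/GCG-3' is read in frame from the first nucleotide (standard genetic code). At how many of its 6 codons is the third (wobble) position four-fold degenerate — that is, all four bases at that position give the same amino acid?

3

Codon 1 AUC (Ile): third position 3-fold.
Codon 2 CAG (Gln): third position 2-fold.
Codon 3 CUC (Leu): third position 4-fold.
Codon 4 UAC (Tyr): third position 2-fold.
Codon 5 CCG (Pro): third position 4-fold.
Codon 6 GCG (Ala): third position 4-fold.
Four-fold degenerate third positions: 3.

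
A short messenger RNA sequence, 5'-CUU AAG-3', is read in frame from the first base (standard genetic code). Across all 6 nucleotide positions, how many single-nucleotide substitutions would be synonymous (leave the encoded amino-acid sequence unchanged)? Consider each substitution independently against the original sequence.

4

Codon 1 (CUU, Leu): 3 synonymous substitutions.
Codon 2 (AAG, Lys): 1 synonymous substitution.
Total: 3 + 1 = 4.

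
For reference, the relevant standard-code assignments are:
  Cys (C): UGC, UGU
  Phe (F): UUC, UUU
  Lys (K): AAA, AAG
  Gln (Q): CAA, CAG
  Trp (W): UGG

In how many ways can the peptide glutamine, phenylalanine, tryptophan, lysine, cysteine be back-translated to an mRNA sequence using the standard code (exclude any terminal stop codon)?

16

Gln: 2 codons.
Phe: 2 codons.
Trp: 1 codon.
Lys: 2 codons.
Cys: 2 codons.
2 × 2 × 1 × 2 × 2 = 16.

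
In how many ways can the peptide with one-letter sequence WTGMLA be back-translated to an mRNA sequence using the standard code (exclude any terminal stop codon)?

Trp: 1 codon.
Thr: 4 codons.
Gly: 4 codons.
Met: 1 codon.
Leu: 6 codons.
Ala: 4 codons.
1 × 4 × 4 × 1 × 6 × 4 = 384.

384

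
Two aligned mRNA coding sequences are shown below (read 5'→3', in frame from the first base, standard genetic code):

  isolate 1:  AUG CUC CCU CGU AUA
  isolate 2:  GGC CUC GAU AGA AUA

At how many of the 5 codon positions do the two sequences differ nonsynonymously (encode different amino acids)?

2

Codon 1: AUG Met / GGC Gly — nonsynonymous.
Codon 2: CUC Leu / CUC Leu — identical.
Codon 3: CCU Pro / GAU Asp — nonsynonymous.
Codon 4: CGU Arg / AGA Arg — synonymous.
Codon 5: AUA Ile / AUA Ile — identical.
Nonsynonymous differences: 2.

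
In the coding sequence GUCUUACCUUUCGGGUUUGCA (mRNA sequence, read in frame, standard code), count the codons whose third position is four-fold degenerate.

4

Codon 1 GUC (Val): third position 4-fold.
Codon 2 UUA (Leu): third position 2-fold.
Codon 3 CCU (Pro): third position 4-fold.
Codon 4 UUC (Phe): third position 2-fold.
Codon 5 GGG (Gly): third position 4-fold.
Codon 6 UUU (Phe): third position 2-fold.
Codon 7 GCA (Ala): third position 4-fold.
Four-fold degenerate third positions: 4.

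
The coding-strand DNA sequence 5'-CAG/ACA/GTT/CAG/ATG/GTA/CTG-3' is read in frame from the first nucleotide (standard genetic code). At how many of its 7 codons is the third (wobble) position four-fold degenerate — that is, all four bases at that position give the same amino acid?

4

Codon 1 CAG (Gln): third position 2-fold.
Codon 2 ACA (Thr): third position 4-fold.
Codon 3 GTT (Val): third position 4-fold.
Codon 4 CAG (Gln): third position 2-fold.
Codon 5 ATG (Met): third position 1-fold.
Codon 6 GTA (Val): third position 4-fold.
Codon 7 CTG (Leu): third position 4-fold.
Four-fold degenerate third positions: 4.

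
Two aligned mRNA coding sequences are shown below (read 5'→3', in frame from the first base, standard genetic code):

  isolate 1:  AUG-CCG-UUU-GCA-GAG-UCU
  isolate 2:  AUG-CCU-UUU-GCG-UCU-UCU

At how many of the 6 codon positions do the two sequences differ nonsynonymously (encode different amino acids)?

Codon 1: AUG Met / AUG Met — identical.
Codon 2: CCG Pro / CCU Pro — synonymous.
Codon 3: UUU Phe / UUU Phe — identical.
Codon 4: GCA Ala / GCG Ala — synonymous.
Codon 5: GAG Glu / UCU Ser — nonsynonymous.
Codon 6: UCU Ser / UCU Ser — identical.
Nonsynonymous differences: 1.

1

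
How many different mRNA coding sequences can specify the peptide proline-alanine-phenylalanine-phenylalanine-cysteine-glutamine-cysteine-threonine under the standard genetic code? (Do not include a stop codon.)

2048

Pro: 4 codons.
Ala: 4 codons.
Phe: 2 codons.
Phe: 2 codons.
Cys: 2 codons.
Gln: 2 codons.
Cys: 2 codons.
Thr: 4 codons.
4 × 4 × 2 × 2 × 2 × 2 × 2 × 4 = 2048.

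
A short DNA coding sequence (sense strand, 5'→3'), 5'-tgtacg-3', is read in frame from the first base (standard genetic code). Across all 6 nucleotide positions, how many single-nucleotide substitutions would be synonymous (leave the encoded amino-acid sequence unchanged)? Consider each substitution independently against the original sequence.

4

Codon 1 (TGT, Cys): 1 synonymous substitution.
Codon 2 (ACG, Thr): 3 synonymous substitutions.
Total: 1 + 3 = 4.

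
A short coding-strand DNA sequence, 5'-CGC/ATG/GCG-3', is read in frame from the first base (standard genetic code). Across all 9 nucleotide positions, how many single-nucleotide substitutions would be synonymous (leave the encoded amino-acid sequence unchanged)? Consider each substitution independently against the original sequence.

6

Codon 1 (CGC, Arg): 3 synonymous substitutions.
Codon 2 (ATG, Met): 0 synonymous substitutions.
Codon 3 (GCG, Ala): 3 synonymous substitutions.
Total: 3 + 0 + 3 = 6.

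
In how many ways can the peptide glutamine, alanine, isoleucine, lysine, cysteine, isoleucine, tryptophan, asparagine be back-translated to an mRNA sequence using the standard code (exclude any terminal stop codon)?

Gln: 2 codons.
Ala: 4 codons.
Ile: 3 codons.
Lys: 2 codons.
Cys: 2 codons.
Ile: 3 codons.
Trp: 1 codon.
Asn: 2 codons.
2 × 4 × 3 × 2 × 2 × 3 × 1 × 2 = 576.

576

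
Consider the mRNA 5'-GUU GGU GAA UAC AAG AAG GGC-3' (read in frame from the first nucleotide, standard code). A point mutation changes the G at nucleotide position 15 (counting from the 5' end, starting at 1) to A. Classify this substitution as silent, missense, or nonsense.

Position 15 falls in codon 5: AAG → Lys.
After the substitution the codon is AAA → Lys.
Both encode Lys, so the change is synonymous.

silent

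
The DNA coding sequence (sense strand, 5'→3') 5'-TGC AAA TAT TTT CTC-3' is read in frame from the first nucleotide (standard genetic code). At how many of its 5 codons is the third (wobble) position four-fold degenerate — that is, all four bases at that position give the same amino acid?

1

Codon 1 TGC (Cys): third position 2-fold.
Codon 2 AAA (Lys): third position 2-fold.
Codon 3 TAT (Tyr): third position 2-fold.
Codon 4 TTT (Phe): third position 2-fold.
Codon 5 CTC (Leu): third position 4-fold.
Four-fold degenerate third positions: 1.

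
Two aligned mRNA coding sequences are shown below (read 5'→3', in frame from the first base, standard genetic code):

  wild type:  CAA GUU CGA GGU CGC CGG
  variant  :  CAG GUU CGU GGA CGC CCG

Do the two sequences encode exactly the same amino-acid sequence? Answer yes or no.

Codon 1: CAA Gln / CAG Gln — synonymous.
Codon 2: GUU Val / GUU Val — identical.
Codon 3: CGA Arg / CGU Arg — synonymous.
Codon 4: GGU Gly / GGA Gly — synonymous.
Codon 5: CGC Arg / CGC Arg — identical.
Codon 6: CGG Arg / CCG Pro — nonsynonymous.
Nonsynonymous differences: 1 → different protein.

no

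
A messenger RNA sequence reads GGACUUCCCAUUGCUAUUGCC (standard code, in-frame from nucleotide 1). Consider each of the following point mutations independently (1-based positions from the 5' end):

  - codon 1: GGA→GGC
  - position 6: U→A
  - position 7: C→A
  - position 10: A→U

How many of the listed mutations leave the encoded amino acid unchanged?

2

Codon 1: GGA (Gly) → GGC (Gly) — synonymous.
Codon 2: CUU (Leu) → CUA (Leu) — synonymous.
Codon 3: CCC (Pro) → ACC (Thr) — missense.
Codon 4: AUU (Ile) → UUU (Phe) — missense.
Synonymous: 2 of 4.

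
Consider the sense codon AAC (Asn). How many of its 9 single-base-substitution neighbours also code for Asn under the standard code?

Position 1: none → 0 synonymous.
Position 2: none → 0 synonymous.
Position 3: AAU → 1 synonymous.
Total: 0 + 0 + 1 = 1.

1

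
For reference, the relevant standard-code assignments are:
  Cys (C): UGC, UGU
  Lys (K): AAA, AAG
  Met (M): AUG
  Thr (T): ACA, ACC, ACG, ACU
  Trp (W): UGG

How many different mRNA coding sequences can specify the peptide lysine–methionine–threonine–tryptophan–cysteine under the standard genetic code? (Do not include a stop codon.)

Lys: 2 codons.
Met: 1 codon.
Thr: 4 codons.
Trp: 1 codon.
Cys: 2 codons.
2 × 1 × 4 × 1 × 2 = 16.

16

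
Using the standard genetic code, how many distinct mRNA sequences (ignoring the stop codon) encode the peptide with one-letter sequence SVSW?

Ser: 6 codons.
Val: 4 codons.
Ser: 6 codons.
Trp: 1 codon.
6 × 4 × 6 × 1 = 144.

144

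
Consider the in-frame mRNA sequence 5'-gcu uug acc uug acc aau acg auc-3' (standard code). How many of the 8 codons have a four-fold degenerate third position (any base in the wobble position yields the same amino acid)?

Codon 1 GCU (Ala): third position 4-fold.
Codon 2 UUG (Leu): third position 2-fold.
Codon 3 ACC (Thr): third position 4-fold.
Codon 4 UUG (Leu): third position 2-fold.
Codon 5 ACC (Thr): third position 4-fold.
Codon 6 AAU (Asn): third position 2-fold.
Codon 7 ACG (Thr): third position 4-fold.
Codon 8 AUC (Ile): third position 3-fold.
Four-fold degenerate third positions: 4.

4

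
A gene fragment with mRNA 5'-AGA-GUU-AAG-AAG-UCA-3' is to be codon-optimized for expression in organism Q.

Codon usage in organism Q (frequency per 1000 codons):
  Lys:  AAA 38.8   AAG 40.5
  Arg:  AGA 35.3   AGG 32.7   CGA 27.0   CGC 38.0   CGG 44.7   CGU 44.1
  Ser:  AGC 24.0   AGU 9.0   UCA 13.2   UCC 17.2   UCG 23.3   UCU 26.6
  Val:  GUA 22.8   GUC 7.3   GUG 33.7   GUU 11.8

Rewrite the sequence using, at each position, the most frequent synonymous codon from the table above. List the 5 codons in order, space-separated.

CGG GUG AAG AAG UCU

Codon 1 (Arg): best is CGG at 44.7.
Codon 2 (Val): best is GUG at 33.7.
Codon 3 (Lys): best is AAG at 40.5.
Codon 4 (Lys): best is AAG at 40.5.
Codon 5 (Ser): best is UCU at 26.6.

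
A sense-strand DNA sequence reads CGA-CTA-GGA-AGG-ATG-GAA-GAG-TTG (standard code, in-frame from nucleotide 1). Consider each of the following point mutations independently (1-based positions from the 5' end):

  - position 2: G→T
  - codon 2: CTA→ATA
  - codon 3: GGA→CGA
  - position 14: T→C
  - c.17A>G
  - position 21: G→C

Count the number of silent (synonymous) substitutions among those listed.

Codon 1: CGA (Arg) → CTA (Leu) — missense.
Codon 2: CTA (Leu) → ATA (Ile) — missense.
Codon 3: GGA (Gly) → CGA (Arg) — missense.
Codon 5: ATG (Met) → ACG (Thr) — missense.
Codon 6: GAA (Glu) → GGA (Gly) — missense.
Codon 7: GAG (Glu) → GAC (Asp) — missense.
Synonymous: 0 of 6.

0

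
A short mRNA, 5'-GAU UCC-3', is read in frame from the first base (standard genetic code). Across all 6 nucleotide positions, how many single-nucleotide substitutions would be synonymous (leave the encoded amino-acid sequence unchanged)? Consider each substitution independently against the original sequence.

Codon 1 (GAU, Asp): 1 synonymous substitution.
Codon 2 (UCC, Ser): 3 synonymous substitutions.
Total: 1 + 3 = 4.

4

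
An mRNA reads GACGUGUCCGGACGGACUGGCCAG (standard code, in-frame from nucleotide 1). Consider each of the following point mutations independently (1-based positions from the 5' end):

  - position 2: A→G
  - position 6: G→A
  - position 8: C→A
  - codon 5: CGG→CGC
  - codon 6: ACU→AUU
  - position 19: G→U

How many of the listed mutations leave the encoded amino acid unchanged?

2

Codon 1: GAC (Asp) → GGC (Gly) — missense.
Codon 2: GUG (Val) → GUA (Val) — synonymous.
Codon 3: UCC (Ser) → UAC (Tyr) — missense.
Codon 5: CGG (Arg) → CGC (Arg) — synonymous.
Codon 6: ACU (Thr) → AUU (Ile) — missense.
Codon 7: GGC (Gly) → UGC (Cys) — missense.
Synonymous: 2 of 6.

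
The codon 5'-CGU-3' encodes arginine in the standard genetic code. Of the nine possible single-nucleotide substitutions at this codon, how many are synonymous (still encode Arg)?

3

Position 1: none → 0 synonymous.
Position 2: none → 0 synonymous.
Position 3: CGC, CGA, CGG → 3 synonymous.
Total: 0 + 0 + 3 = 3.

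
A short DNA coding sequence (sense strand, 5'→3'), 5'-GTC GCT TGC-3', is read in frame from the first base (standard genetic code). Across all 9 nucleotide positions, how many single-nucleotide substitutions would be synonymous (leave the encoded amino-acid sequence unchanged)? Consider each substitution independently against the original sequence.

Codon 1 (GTC, Val): 3 synonymous substitutions.
Codon 2 (GCT, Ala): 3 synonymous substitutions.
Codon 3 (TGC, Cys): 1 synonymous substitution.
Total: 3 + 3 + 1 = 7.

7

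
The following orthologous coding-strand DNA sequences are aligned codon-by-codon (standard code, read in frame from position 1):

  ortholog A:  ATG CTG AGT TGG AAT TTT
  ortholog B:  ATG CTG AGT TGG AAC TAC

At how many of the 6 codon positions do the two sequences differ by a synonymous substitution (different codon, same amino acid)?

1

Codon 1: ATG Met / ATG Met — identical.
Codon 2: CTG Leu / CTG Leu — identical.
Codon 3: AGT Ser / AGT Ser — identical.
Codon 4: TGG Trp / TGG Trp — identical.
Codon 5: AAT Asn / AAC Asn — synonymous.
Codon 6: TTT Phe / TAC Tyr — nonsynonymous.
Synonymous differences: 1.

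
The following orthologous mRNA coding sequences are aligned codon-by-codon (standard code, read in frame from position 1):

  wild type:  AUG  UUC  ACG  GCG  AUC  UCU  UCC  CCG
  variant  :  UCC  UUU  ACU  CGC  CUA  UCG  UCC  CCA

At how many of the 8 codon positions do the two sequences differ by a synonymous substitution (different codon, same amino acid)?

4

Codon 1: AUG Met / UCC Ser — nonsynonymous.
Codon 2: UUC Phe / UUU Phe — synonymous.
Codon 3: ACG Thr / ACU Thr — synonymous.
Codon 4: GCG Ala / CGC Arg — nonsynonymous.
Codon 5: AUC Ile / CUA Leu — nonsynonymous.
Codon 6: UCU Ser / UCG Ser — synonymous.
Codon 7: UCC Ser / UCC Ser — identical.
Codon 8: CCG Pro / CCA Pro — synonymous.
Synonymous differences: 4.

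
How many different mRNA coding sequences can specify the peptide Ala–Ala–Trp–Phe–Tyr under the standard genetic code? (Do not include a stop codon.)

64

Ala: 4 codons.
Ala: 4 codons.
Trp: 1 codon.
Phe: 2 codons.
Tyr: 2 codons.
4 × 4 × 1 × 2 × 2 = 64.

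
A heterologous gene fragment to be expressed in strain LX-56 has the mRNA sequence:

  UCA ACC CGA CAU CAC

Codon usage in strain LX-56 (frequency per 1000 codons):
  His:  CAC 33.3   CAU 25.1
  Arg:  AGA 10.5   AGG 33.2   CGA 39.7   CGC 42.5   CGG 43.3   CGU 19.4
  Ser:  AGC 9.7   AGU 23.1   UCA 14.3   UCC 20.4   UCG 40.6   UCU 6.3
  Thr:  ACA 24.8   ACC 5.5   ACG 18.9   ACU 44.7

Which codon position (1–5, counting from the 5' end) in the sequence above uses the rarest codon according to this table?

Codon 1 UCA (Ser): 14.3 per 1000.
Codon 2 ACC (Thr): 5.5 per 1000.
Codon 3 CGA (Arg): 39.7 per 1000.
Codon 4 CAU (His): 25.1 per 1000.
Codon 5 CAC (His): 33.3 per 1000.
Lowest frequency is 5.5 at codon 2.

2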